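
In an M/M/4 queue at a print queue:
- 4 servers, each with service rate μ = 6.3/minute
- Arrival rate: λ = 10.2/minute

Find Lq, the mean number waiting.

Traffic intensity: ρ = λ/(cμ) = 10.2/(4×6.3) = 0.4048
Since ρ = 0.4048 < 1, system is stable.
Offered load a = λ/μ = cρ = 10.2/6.3 = 1.6190
P₀ = [ Σₙ₌₀^3 aⁿ/n! + a^4/(4!(1-ρ)) ]⁻¹
Σ = a^0/0! + a^1/1! + a^2/2! + a^3/3! = 1.0000 + 1.6190 + 1.3107 + 0.7073 = 4.6370
a^4/(4!(1-ρ)) = 6.8713/(24 × 0.5952) = 0.4810
P₀ = 1/(4.6370 + 0.4810) = 0.1954
Lq = P₀·a^4·ρ / (4!(1-ρ)²) = 0.19539 × 6.8713 × 0.40476 / (24 × 0.35431) = 0.06391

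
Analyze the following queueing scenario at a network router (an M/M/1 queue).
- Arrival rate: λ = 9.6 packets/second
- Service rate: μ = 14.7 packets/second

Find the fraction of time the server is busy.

Server utilization: ρ = λ/μ
ρ = 9.6/14.7 = 0.6531
The server is busy 65.31% of the time.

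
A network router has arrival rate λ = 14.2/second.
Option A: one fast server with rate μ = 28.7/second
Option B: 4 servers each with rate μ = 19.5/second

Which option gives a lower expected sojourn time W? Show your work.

Option A: single server μ = 28.7 (M/M/1)
  ρ_A = 14.2/28.7 = 0.4948
  W_A = 1/(μ-λ) = 1/(28.7-14.2) = 1/14.50 = 0.06897

Option B: 4 servers μ = 19.5 (M/M/4)
  ρ_B = λ/(cμ) = 14.2/(4×19.5) = 0.1821
  Offered load a = λ/μ = cρ = 14.2/19.5 = 0.7282
  P₀ = [ Σₙ₌₀^3 aⁿ/n! + a^4/(4!(1-ρ)) ]⁻¹
  Σ = a^0/0! + a^1/1! + a^2/2! + a^3/3! = 1.0000 + 0.7282 + 0.2651 + 0.06436 = 2.0577
  a^4/(4!(1-ρ)) = 0.28120/(24 × 0.81795) = 0.01432
  P₀ = 1/(2.0577 + 0.01432) = 0.4826
  Lq = P₀·a^4·ρ / (4!(1-ρ)²) = 0.4826 × 0.2812 × 0.1821 / (24 × 0.6690) = 0.001539
  Wq_B = Lq/λ = 0.001539/14.2 = 0.0001084
  W_B = Wq_B + 1/μ = 0.0001084 + 0.05128 = 0.05139

Since W_B = 0.05139 < W_A = 0.06897, Option B (multiple servers) has the shorter time in system.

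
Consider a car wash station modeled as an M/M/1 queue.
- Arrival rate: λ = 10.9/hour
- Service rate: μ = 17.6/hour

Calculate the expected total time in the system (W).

First, compute utilization: ρ = λ/μ = 10.9/17.6 = 0.6193
For M/M/1: W = 1/(μ-λ)
W = 1/(17.6-10.9) = 1/6.70
W = 0.1493 hours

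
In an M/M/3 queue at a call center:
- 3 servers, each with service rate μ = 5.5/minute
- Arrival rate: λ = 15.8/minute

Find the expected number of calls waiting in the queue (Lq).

Traffic intensity: ρ = λ/(cμ) = 15.8/(3×5.5) = 0.9576
Since ρ = 0.9576 < 1, system is stable.
Offered load a = λ/μ = cρ = 15.8/5.5 = 2.8727
P₀ = [ Σₙ₌₀^2 aⁿ/n! + a^3/(3!(1-ρ)) ]⁻¹
Σ = a^0/0! + a^1/1! + a^2/2! = 1.0000 + 2.8727 + 4.1263 = 7.9990
a^3/(3!(1-ρ)) = 23.70736/(6 × 0.04242424) = 93.1361
P₀ = 1/(7.9990 + 93.1361) = 0.009888
Lq = P₀·a^3·ρ / (3!(1-ρ)²) = 0.00988777 × 23.7074 × 0.957576 / (6 × 0.00179982) = 20.7862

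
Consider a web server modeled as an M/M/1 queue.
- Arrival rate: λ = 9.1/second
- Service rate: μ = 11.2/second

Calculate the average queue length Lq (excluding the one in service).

ρ = λ/μ = 9.1/11.2 = 0.8125
For M/M/1: Lq = λ²/(μ(μ-λ))
Lq = 82.81/(11.2 × 2.10)
Lq = 3.5208 requests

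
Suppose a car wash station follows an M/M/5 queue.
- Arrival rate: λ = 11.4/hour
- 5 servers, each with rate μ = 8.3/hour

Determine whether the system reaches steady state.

Stability requires ρ = λ/(cμ) < 1
ρ = 11.4/(5 × 8.3) = 11.4/41.50 = 0.2747
Since 0.2747 < 1, the system is STABLE.
The servers are busy 27.47% of the time.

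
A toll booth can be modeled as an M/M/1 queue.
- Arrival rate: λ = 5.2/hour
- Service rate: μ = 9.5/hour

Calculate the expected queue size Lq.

ρ = λ/μ = 5.2/9.5 = 0.5474
For M/M/1: Lq = λ²/(μ(μ-λ))
Lq = 27.04/(9.5 × 4.30)
Lq = 0.6619 vehicles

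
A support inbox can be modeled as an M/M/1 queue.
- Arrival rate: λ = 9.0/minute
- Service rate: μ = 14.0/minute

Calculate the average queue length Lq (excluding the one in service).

ρ = λ/μ = 9.0/14.0 = 0.6429
For M/M/1: Lq = λ²/(μ(μ-λ))
Lq = 81.00/(14.0 × 5.00)
Lq = 1.1571 emails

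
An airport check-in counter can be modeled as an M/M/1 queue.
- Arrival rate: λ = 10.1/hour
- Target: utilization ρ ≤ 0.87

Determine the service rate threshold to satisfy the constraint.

ρ = λ/μ, so μ = λ/ρ
μ ≥ 10.1/0.87 = 11.6092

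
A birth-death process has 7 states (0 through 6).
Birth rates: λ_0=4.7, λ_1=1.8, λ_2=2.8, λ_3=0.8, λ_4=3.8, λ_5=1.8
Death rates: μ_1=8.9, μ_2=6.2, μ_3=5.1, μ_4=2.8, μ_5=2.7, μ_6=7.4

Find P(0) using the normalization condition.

Ratios P(n)/P(0) = (λ₀···λₙ₋₁)/(μ₁···μₙ):
P(1)/P(0) = (4.7)/(8.9) = 0.5281
P(2)/P(0) = (4.7×1.8)/(8.9×6.2) = 0.1533
P(3)/P(0) = (4.7×1.8×2.8)/(8.9×6.2×5.1) = 0.08417
P(4)/P(0) = (4.7×1.8×2.8×0.8)/(8.9×6.2×5.1×2.8) = 0.02405
P(5)/P(0) = (4.7×1.8×2.8×0.8×3.8)/(8.9×6.2×5.1×2.8×2.7) = 0.03385
P(6)/P(0) = (4.7×1.8×2.8×0.8×3.8×1.8)/(8.9×6.2×5.1×2.8×2.7×7.4) = 0.008233

Normalization: ∑ P(n) = 1
P(0) × (1.0000 + 0.5281 + 0.1533 + 0.08417 + 0.02405 + 0.03385 + 0.008233) = 1
P(0) × 1.8317 = 1
P(0) = 1/1.8317 = 0.5459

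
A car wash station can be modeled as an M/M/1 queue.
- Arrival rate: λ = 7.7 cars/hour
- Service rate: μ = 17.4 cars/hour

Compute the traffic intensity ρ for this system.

Server utilization: ρ = λ/μ
ρ = 7.7/17.4 = 0.4425
The server is busy 44.25% of the time.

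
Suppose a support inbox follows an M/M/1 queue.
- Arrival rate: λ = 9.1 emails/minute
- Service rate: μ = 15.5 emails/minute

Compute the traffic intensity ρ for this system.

Server utilization: ρ = λ/μ
ρ = 9.1/15.5 = 0.5871
The server is busy 58.71% of the time.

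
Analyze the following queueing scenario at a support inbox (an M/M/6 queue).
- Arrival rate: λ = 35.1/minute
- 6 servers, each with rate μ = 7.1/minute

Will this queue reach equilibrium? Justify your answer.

Stability requires ρ = λ/(cμ) < 1
ρ = 35.1/(6 × 7.1) = 35.1/42.60 = 0.8239
Since 0.8239 < 1, the system is STABLE.
The servers are busy 82.39% of the time.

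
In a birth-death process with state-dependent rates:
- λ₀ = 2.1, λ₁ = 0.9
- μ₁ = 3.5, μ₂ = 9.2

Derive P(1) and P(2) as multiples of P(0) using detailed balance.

Balance equations:
State 0: λ₀P₀ = μ₁P₁ → P₁ = (λ₀/μ₁)P₀ = (2.1/3.5)P₀ = 0.6000P₀
State 1: P₂ = (λ₀λ₁)/(μ₁μ₂)P₀ = (2.1×0.9)/(3.5×9.2)P₀ = 0.05870P₀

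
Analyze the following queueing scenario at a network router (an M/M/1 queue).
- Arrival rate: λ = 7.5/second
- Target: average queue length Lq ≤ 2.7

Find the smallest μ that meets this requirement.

For M/M/1: Lq = λ²/(μ(μ-λ))
Need Lq ≤ 2.7, i.e. μ(μ-λ) ≥ λ²/2.7
μ² - 7.5μ - 56.25/2.7 ≥ 0  →  μ² - 7.5μ - 20.83333 ≥ 0
Quadratic formula (positive root): μ = [λ + √(λ² + 4×20.83333)]/2
Discriminant: 56.25 + 4×20.83333 = 139.5833, √139.5833 = 11.8145
μ ≥ (7.5 + 11.8145)/2 = 9.6573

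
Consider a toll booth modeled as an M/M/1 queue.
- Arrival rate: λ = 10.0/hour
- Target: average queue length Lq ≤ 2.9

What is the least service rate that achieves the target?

For M/M/1: Lq = λ²/(μ(μ-λ))
Need Lq ≤ 2.9, i.e. μ(μ-λ) ≥ λ²/2.9
μ² - 10.0μ - 100.00/2.9 ≥ 0  →  μ² - 10.0μ - 34.48276 ≥ 0
Quadratic formula (positive root): μ = [λ + √(λ² + 4×34.48276)]/2
Discriminant: 100.00 + 4×34.48276 = 237.9310, √237.9310 = 15.4250
μ ≥ (10.0 + 15.4250)/2 = 12.7125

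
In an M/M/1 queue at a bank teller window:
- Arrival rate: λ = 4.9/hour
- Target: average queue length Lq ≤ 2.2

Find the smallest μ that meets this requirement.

For M/M/1: Lq = λ²/(μ(μ-λ))
Need Lq ≤ 2.2, i.e. μ(μ-λ) ≥ λ²/2.2
μ² - 4.9μ - 24.01/2.2 ≥ 0  →  μ² - 4.9μ - 10.913636 ≥ 0
Quadratic formula (positive root): μ = [λ + √(λ² + 4×10.913636)]/2
Discriminant: 24.01 + 4×10.913636 = 67.6645, √67.6645 = 8.2258
μ ≥ (4.9 + 8.2258)/2 = 6.5629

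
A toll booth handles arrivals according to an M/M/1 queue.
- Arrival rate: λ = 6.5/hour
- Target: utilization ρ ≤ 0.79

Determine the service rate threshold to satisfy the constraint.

ρ = λ/μ, so μ = λ/ρ
μ ≥ 6.5/0.79 = 8.2278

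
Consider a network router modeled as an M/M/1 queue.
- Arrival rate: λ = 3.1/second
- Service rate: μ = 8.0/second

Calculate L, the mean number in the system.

ρ = λ/μ = 3.1/8.0 = 0.3875
For M/M/1: L = λ/(μ-λ)
L = 3.1/(8.0-3.1) = 3.1/4.90
L = 0.6327 packets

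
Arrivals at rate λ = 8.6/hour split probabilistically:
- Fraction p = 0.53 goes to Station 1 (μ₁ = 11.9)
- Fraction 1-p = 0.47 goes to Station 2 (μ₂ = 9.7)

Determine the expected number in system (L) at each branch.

Effective rates: λ₁ = 8.6×0.53 = 4.558, λ₂ = 8.6×0.47 = 4.042
Station 1: ρ₁ = 4.558/11.9 = 0.38303, L₁ = ρ₁/(1-ρ₁) = 0.38303/(1-0.38303) = 0.6208
Station 2: ρ₂ = 4.042/9.7 = 0.4167, L₂ = ρ₂/(1-ρ₂) = 0.4167/(1-0.4167) = 0.7144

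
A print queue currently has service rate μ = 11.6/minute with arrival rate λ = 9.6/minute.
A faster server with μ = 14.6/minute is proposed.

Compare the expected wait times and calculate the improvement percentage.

System 1: ρ₁ = 9.6/11.6 = 0.8276, W₁ = 1/(11.6-9.6) = 0.5000
System 2: ρ₂ = 9.6/14.6 = 0.6575, W₂ = 1/(14.6-9.6) = 0.2000
Improvement: (W₁-W₂)/W₁ = (0.5000-0.2000)/0.5000 = 60.00%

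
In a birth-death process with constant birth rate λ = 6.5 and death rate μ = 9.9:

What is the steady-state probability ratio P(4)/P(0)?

For constant rates: P(n)/P(0) = (λ/μ)^n
P(4)/P(0) = (6.5/9.9)^4 = 0.65657^4 = 0.1858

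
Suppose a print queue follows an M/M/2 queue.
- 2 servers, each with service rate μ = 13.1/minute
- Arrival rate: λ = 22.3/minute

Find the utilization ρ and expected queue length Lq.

Traffic intensity: ρ = λ/(cμ) = 22.3/(2×13.1) = 0.8511
Since ρ = 0.8511 < 1, system is stable.
Offered load a = λ/μ = cρ = 22.3/13.1 = 1.7023
P₀ = [ Σₙ₌₀^1 aⁿ/n! + a^2/(2!(1-ρ)) ]⁻¹
Σ = a^0/0! + a^1/1! = 1.0000 + 1.7023 = 2.7023
a^2/(2!(1-ρ)) = 2.89779/(2 × 0.148855) = 9.7336
P₀ = 1/(2.7023 + 9.7336) = 0.08041
Lq = P₀·a^2·ρ / (2!(1-ρ)²) = 0.0804124 × 2.89779 × 0.851145 / (2 × 0.0221578) = 4.4755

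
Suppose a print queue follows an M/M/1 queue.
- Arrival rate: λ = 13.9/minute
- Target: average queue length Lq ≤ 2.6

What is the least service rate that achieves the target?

For M/M/1: Lq = λ²/(μ(μ-λ))
Need Lq ≤ 2.6, i.e. μ(μ-λ) ≥ λ²/2.6
μ² - 13.9μ - 193.21/2.6 ≥ 0  →  μ² - 13.9μ - 74.31154 ≥ 0
Quadratic formula (positive root): μ = [λ + √(λ² + 4×74.31154)]/2
Discriminant: 193.21 + 4×74.31154 = 490.4562, √490.4562 = 22.1462
μ ≥ (13.9 + 22.1462)/2 = 18.0231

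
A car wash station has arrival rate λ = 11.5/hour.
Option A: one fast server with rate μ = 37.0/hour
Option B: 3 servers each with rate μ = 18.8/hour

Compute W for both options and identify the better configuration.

Option A: single server μ = 37.0 (M/M/1)
  ρ_A = 11.5/37.0 = 0.3108
  W_A = 1/(μ-λ) = 1/(37.0-11.5) = 1/25.50 = 0.03922

Option B: 3 servers μ = 18.8 (M/M/3)
  ρ_B = λ/(cμ) = 11.5/(3×18.8) = 0.2039
  Offered load a = λ/μ = cρ = 11.5/18.8 = 0.6117
  P₀ = [ Σₙ₌₀^2 aⁿ/n! + a^3/(3!(1-ρ)) ]⁻¹
  Σ = a^0/0! + a^1/1! + a^2/2! = 1.0000 + 0.6117 + 0.1871 = 1.7988
  a^3/(3!(1-ρ)) = 0.2289/(6 × 0.7961) = 0.04792
  P₀ = 1/(1.7988 + 0.04792) = 0.5415
  Lq = P₀·a^3·ρ / (3!(1-ρ)²) = 0.5415 × 0.2289 × 0.2039 / (6 × 0.6338) = 0.006646
  Wq_B = Lq/λ = 0.006646/11.5 = 0.0005779
  W_B = Wq_B + 1/μ = 0.0005779 + 0.05319 = 0.05377

Since W_A = 0.03922 < W_B = 0.05377, Option A (single fast server) has the shorter time in system.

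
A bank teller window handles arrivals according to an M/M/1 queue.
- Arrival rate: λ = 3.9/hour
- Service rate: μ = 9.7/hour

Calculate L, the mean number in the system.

ρ = λ/μ = 3.9/9.7 = 0.4021
For M/M/1: L = λ/(μ-λ)
L = 3.9/(9.7-3.9) = 3.9/5.80
L = 0.6724 transactions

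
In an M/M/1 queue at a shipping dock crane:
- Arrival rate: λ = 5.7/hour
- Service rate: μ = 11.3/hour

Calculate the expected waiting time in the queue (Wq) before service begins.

First, compute utilization: ρ = λ/μ = 5.7/11.3 = 0.5044
For M/M/1: Wq = λ/(μ(μ-λ))
Wq = 5.7/(11.3 × (11.3-5.7))
Wq = 5.7/(11.3 × 5.60)
Wq = 0.09008 hours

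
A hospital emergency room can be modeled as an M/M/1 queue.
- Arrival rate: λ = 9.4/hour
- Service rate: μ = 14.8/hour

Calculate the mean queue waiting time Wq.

First, compute utilization: ρ = λ/μ = 9.4/14.8 = 0.6351
For M/M/1: Wq = λ/(μ(μ-λ))
Wq = 9.4/(14.8 × (14.8-9.4))
Wq = 9.4/(14.8 × 5.40)
Wq = 0.1176 hours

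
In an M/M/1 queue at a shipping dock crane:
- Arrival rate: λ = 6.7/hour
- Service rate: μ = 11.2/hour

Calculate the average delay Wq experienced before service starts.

First, compute utilization: ρ = λ/μ = 6.7/11.2 = 0.5982
For M/M/1: Wq = λ/(μ(μ-λ))
Wq = 6.7/(11.2 × (11.2-6.7))
Wq = 6.7/(11.2 × 4.50)
Wq = 0.1329 hours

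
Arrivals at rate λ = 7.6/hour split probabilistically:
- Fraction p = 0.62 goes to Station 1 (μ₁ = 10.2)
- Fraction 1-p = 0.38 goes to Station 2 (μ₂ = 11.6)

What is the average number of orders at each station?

Effective rates: λ₁ = 7.6×0.62 = 4.712, λ₂ = 7.6×0.38 = 2.888
Station 1: ρ₁ = 4.712/10.2 = 0.46196, L₁ = ρ₁/(1-ρ₁) = 0.46196/(1-0.46196) = 0.8586
Station 2: ρ₂ = 2.888/11.6 = 0.24897, L₂ = ρ₂/(1-ρ₂) = 0.24897/(1-0.24897) = 0.3315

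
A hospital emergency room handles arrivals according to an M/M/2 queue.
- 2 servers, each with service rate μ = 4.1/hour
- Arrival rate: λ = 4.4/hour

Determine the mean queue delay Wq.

Traffic intensity: ρ = λ/(cμ) = 4.4/(2×4.1) = 0.5366
Since ρ = 0.5366 < 1, system is stable.
Offered load a = λ/μ = cρ = 4.4/4.1 = 1.0732
P₀ = [ Σₙ₌₀^1 aⁿ/n! + a^2/(2!(1-ρ)) ]⁻¹
Σ = a^0/0! + a^1/1! = 1.0000 + 1.0732 = 2.0732
a^2/(2!(1-ρ)) = 1.1517/(2 × 0.46341) = 1.2426
P₀ = 1/(2.0732 + 1.2426) = 0.3016
Lq = P₀·a^2·ρ / (2!(1-ρ)²) = 0.3016 × 1.1517 × 0.5366 / (2 × 0.2148) = 0.4339
Wq = Lq/λ = 0.43393/4.4 = 0.09862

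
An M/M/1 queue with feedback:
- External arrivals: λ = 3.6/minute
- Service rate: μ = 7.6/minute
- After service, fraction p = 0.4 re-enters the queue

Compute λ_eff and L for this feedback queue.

Effective arrival rate: λ_eff = λ/(1-p) = 3.6/(1-0.4) = 3.6/0.60 = 6.0000
ρ = λ_eff/μ = 6.0000/7.6 = 0.789474
L = ρ/(1-ρ) = 0.789474/(1-0.789474) = 3.7500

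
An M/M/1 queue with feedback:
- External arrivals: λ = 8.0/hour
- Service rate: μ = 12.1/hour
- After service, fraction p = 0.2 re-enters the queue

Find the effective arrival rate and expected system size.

Effective arrival rate: λ_eff = λ/(1-p) = 8.0/(1-0.2) = 8.0/0.80 = 10.0000
ρ = λ_eff/μ = 10.0000/12.1 = 0.826446
L = ρ/(1-ρ) = 0.826446/(1-0.826446) = 4.7619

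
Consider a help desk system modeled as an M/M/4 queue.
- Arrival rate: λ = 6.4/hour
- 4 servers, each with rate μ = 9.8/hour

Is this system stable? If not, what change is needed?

Stability requires ρ = λ/(cμ) < 1
ρ = 6.4/(4 × 9.8) = 6.4/39.20 = 0.1633
Since 0.1633 < 1, the system is STABLE.
The servers are busy 16.33% of the time.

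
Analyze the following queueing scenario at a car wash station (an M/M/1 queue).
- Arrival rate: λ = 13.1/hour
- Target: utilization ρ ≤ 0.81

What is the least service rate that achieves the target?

ρ = λ/μ, so μ = λ/ρ
μ ≥ 13.1/0.81 = 16.1728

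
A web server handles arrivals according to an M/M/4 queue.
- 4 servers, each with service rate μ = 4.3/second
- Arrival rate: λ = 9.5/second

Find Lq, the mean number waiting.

Traffic intensity: ρ = λ/(cμ) = 9.5/(4×4.3) = 0.5523
Since ρ = 0.5523 < 1, system is stable.
Offered load a = λ/μ = cρ = 9.5/4.3 = 2.2093
P₀ = [ Σₙ₌₀^3 aⁿ/n! + a^4/(4!(1-ρ)) ]⁻¹
Σ = a^0/0! + a^1/1! + a^2/2! + a^3/3! = 1.0000 + 2.2093 + 2.4405 + 1.7973 = 7.4471
a^4/(4!(1-ρ)) = 23.8243/(24 × 0.44767) = 2.2174
P₀ = 1/(7.4471 + 2.2174) = 0.1035
Lq = P₀·a^4·ρ / (4!(1-ρ)²) = 0.10347 × 23.8243 × 0.55233 / (24 × 0.20041) = 0.2831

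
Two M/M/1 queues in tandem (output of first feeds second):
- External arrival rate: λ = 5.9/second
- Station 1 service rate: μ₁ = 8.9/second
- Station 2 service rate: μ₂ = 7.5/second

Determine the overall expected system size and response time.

By Jackson's theorem, each station behaves as independent M/M/1.
Station 1: ρ₁ = 5.9/8.9 = 0.6629, L₁ = ρ₁/(1-ρ₁) = λ/(μ₁-λ) = 5.9/3.00 = 1.9667
Station 2: ρ₂ = 5.9/7.5 = 0.7867, L₂ = ρ₂/(1-ρ₂) = λ/(μ₂-λ) = 5.9/1.60 = 3.6875
Total: L = L₁ + L₂ = 1.9667 + 3.6875 = 5.6542
W = L/λ = 5.6542/5.9 = 0.9583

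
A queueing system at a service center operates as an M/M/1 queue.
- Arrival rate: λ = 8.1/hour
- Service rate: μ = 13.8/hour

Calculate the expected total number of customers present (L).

ρ = λ/μ = 8.1/13.8 = 0.5870
For M/M/1: L = λ/(μ-λ)
L = 8.1/(13.8-8.1) = 8.1/5.70
L = 1.4211 customers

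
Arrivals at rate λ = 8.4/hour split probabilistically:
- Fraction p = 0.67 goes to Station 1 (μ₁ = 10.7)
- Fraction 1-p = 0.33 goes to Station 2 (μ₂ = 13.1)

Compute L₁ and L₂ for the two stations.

Effective rates: λ₁ = 8.4×0.67 = 5.628, λ₂ = 8.4×0.33 = 2.772
Station 1: ρ₁ = 5.628/10.7 = 0.52598, L₁ = ρ₁/(1-ρ₁) = 0.52598/(1-0.52598) = 1.1096
Station 2: ρ₂ = 2.772/13.1 = 0.2116, L₂ = ρ₂/(1-ρ₂) = 0.2116/(1-0.2116) = 0.2684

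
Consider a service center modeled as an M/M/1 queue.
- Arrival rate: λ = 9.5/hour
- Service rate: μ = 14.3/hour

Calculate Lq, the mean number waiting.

ρ = λ/μ = 9.5/14.3 = 0.6643
For M/M/1: Lq = λ²/(μ(μ-λ))
Lq = 90.25/(14.3 × 4.80)
Lq = 1.3148 customers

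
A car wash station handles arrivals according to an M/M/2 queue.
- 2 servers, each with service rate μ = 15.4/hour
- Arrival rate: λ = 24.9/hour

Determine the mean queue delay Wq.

Traffic intensity: ρ = λ/(cμ) = 24.9/(2×15.4) = 0.8084
Since ρ = 0.8084 < 1, system is stable.
Offered load a = λ/μ = cρ = 24.9/15.4 = 1.6169
P₀ = [ Σₙ₌₀^1 aⁿ/n! + a^2/(2!(1-ρ)) ]⁻¹
Σ = a^0/0! + a^1/1! = 1.0000 + 1.6169 = 2.6169
a^2/(2!(1-ρ)) = 2.61431/(2 × 0.191558) = 6.8238
P₀ = 1/(2.6169 + 6.8238) = 0.1059
Lq = P₀·a^2·ρ / (2!(1-ρ)²) = 0.105925 × 2.61431 × 0.808442 / (2 × 0.0366946) = 3.0505
Wq = Lq/λ = 3.0505/24.9 = 0.1225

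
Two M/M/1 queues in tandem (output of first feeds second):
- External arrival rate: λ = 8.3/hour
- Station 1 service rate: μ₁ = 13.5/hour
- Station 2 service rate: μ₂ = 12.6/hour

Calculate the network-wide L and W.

By Jackson's theorem, each station behaves as independent M/M/1.
Station 1: ρ₁ = 8.3/13.5 = 0.6148, L₁ = ρ₁/(1-ρ₁) = λ/(μ₁-λ) = 8.3/5.20 = 1.5962
Station 2: ρ₂ = 8.3/12.6 = 0.6587, L₂ = ρ₂/(1-ρ₂) = λ/(μ₂-λ) = 8.3/4.30 = 1.9302
Total: L = L₁ + L₂ = 1.5962 + 1.9302 = 3.5264
W = L/λ = 3.5264/8.3 = 0.4249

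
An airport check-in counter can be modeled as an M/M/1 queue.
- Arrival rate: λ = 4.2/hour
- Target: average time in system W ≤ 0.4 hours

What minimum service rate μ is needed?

For M/M/1: W = 1/(μ-λ)
Need W ≤ 0.4, so 1/(μ-λ) ≤ 0.4
μ - λ ≥ 1/0.4 = 2.5000
μ ≥ 4.2 + 2.5000 = 6.7000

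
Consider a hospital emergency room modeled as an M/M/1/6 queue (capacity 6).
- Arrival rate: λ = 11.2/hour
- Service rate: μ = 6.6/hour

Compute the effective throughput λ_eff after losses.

ρ = λ/μ = 11.2/6.6 = 1.69697
P₀ = (1-ρ)/(1-ρ^(K+1)) = (1-1.69697)/(1-1.69697^7) = -0.6970/-39.5246 = 0.01763
P_K = P₀×ρ^K = 0.017634 × 1.69697^6 = 0.017634 × 23.8806 = 0.4211
λ_eff = λ(1-P_K) = 11.2 × (1 - 0.42111) = 11.2 × 0.57889 = 6.4836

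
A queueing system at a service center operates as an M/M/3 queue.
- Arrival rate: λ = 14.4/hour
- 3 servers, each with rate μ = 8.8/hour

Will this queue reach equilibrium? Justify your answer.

Stability requires ρ = λ/(cμ) < 1
ρ = 14.4/(3 × 8.8) = 14.4/26.40 = 0.5455
Since 0.5455 < 1, the system is STABLE.
The servers are busy 54.55% of the time.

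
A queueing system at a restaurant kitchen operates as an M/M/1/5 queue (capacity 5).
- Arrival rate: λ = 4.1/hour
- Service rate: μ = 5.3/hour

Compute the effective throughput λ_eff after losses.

ρ = λ/μ = 4.1/5.3 = 0.773585
P₀ = (1-ρ)/(1-ρ^(K+1)) = (1-0.773585)/(1-0.773585^6) = 0.2264/0.7857 = 0.2882
P_K = P₀×ρ^K = 0.288175 × 0.773585^5 = 0.288175 × 0.277039 = 0.07984
λ_eff = λ(1-P_K) = 4.1 × (1 - 0.07984) = 4.1 × 0.92016 = 3.7727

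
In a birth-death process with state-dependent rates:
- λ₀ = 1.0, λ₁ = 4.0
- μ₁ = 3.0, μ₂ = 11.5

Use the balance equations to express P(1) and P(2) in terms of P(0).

Balance equations:
State 0: λ₀P₀ = μ₁P₁ → P₁ = (λ₀/μ₁)P₀ = (1.0/3.0)P₀ = 0.3333P₀
State 1: P₂ = (λ₀λ₁)/(μ₁μ₂)P₀ = (1.0×4.0)/(3.0×11.5)P₀ = 0.1159P₀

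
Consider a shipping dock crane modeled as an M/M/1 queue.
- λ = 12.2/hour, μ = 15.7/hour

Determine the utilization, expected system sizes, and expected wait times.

Step 1: ρ = λ/μ = 12.2/15.7 = 0.7771
Step 2: L = λ/(μ-λ) = 12.2/3.50 = 3.4857
Step 3: Lq = λ²/(μ(μ-λ)) = 148.84/(15.7×3.50) = 2.7086
Step 4: W = 1/(μ-λ) = 1/3.50 = 0.28571
Step 5: Wq = λ/(μ(μ-λ)) = 12.2/(15.7×3.50) = 0.2220
Step 6: P(0) = 1-ρ = 0.2229
Verify: L = λW = 12.2×0.28571 = 3.4857 ✔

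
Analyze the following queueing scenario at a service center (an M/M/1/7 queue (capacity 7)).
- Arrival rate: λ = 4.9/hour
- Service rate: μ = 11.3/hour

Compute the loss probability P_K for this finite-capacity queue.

ρ = λ/μ = 4.9/11.3 = 0.43363
P₀ = (1-ρ)/(1-ρ^(K+1)) = (1-0.43363)/(1-0.43363^8) = 0.5664/0.9987 = 0.5671
P_K = P₀×ρ^K = 0.5671 × 0.43363^7 = 0.5671 × 0.002883 = 0.001635
Blocking probability = 0.16%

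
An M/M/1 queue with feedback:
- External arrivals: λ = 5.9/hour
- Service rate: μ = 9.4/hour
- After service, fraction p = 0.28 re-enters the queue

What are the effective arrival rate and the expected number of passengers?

Effective arrival rate: λ_eff = λ/(1-p) = 5.9/(1-0.28) = 5.9/0.72 = 8.19444
ρ = λ_eff/μ = 8.19444/9.4 = 0.871749
L = ρ/(1-ρ) = 0.871749/(1-0.871749) = 6.7972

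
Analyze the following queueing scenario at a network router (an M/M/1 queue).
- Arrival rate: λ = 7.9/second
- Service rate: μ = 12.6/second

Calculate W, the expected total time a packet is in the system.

First, compute utilization: ρ = λ/μ = 7.9/12.6 = 0.6270
For M/M/1: W = 1/(μ-λ)
W = 1/(12.6-7.9) = 1/4.70
W = 0.2128 seconds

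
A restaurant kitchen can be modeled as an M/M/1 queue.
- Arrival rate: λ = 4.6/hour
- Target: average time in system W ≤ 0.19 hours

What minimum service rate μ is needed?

For M/M/1: W = 1/(μ-λ)
Need W ≤ 0.19, so 1/(μ-λ) ≤ 0.19
μ - λ ≥ 1/0.19 = 5.2632
μ ≥ 4.6 + 5.2632 = 9.8632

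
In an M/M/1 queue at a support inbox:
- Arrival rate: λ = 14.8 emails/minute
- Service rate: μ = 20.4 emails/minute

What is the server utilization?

Server utilization: ρ = λ/μ
ρ = 14.8/20.4 = 0.7255
The server is busy 72.55% of the time.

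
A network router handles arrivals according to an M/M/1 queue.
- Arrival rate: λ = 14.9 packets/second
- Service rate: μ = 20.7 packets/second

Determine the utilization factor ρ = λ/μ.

Server utilization: ρ = λ/μ
ρ = 14.9/20.7 = 0.7198
The server is busy 71.98% of the time.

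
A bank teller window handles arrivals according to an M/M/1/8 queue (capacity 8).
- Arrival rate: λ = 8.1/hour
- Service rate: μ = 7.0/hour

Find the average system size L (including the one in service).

ρ = λ/μ = 8.1/7.0 = 1.15714
P₀ = (1-ρ)/(1-ρ^(K+1)) = (1-1.15714)/(1-1.15714^9) = -0.15714/-2.7194 = 0.05778
P_K = P₀×ρ^K = 0.05778 × 1.15714^8 = 0.05778 × 3.2143 = 0.1857
L = ρ[1 - (K+1)ρ^K + Kρ^(K+1)] / [(1-ρ)(1-ρ^(K+1))]
L = 1.15714 × (1 - 9×3.214306 + 8×3.719402) / ((1 - 1.15714) × (1 - 3.719402)) = 4.9458 transactions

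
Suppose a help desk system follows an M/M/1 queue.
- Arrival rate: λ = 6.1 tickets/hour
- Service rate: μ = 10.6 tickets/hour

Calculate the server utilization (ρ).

Server utilization: ρ = λ/μ
ρ = 6.1/10.6 = 0.5755
The server is busy 57.55% of the time.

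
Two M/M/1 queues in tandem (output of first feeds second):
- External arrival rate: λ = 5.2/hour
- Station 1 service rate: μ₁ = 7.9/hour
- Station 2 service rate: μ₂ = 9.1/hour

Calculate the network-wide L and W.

By Jackson's theorem, each station behaves as independent M/M/1.
Station 1: ρ₁ = 5.2/7.9 = 0.6582, L₁ = ρ₁/(1-ρ₁) = λ/(μ₁-λ) = 5.2/2.70 = 1.92593
Station 2: ρ₂ = 5.2/9.1 = 0.5714, L₂ = ρ₂/(1-ρ₂) = λ/(μ₂-λ) = 5.2/3.90 = 1.33333
Total: L = L₁ + L₂ = 1.92593 + 1.33333 = 3.2593
W = L/λ = 3.2593/5.2 = 0.6268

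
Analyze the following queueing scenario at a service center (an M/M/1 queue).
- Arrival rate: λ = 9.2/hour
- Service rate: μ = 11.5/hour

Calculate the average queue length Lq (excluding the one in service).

ρ = λ/μ = 9.2/11.5 = 0.8000
For M/M/1: Lq = λ²/(μ(μ-λ))
Lq = 84.64/(11.5 × 2.30)
Lq = 3.2000 customers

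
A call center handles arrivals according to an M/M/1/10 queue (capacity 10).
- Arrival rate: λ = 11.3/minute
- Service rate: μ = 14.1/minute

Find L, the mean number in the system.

ρ = λ/μ = 11.3/14.1 = 0.801418
P₀ = (1-ρ)/(1-ρ^(K+1)) = (1-0.801418)/(1-0.801418^11) = 0.19858/0.91241 = 0.2176
P_K = P₀×ρ^K = 0.21765 × 0.801418^10 = 0.21765 × 0.10929 = 0.02379
L = ρ[1 - (K+1)ρ^K + Kρ^(K+1)] / [(1-ρ)(1-ρ^(K+1))]
L = 0.801418 × (1 - 11×0.109293 + 10×0.0875891) / ((1 - 0.801418) × (1 - 0.0875891)) = 2.9797 calls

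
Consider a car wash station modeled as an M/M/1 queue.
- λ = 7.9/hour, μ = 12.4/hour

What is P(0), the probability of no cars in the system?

ρ = λ/μ = 7.9/12.4 = 0.6371
P(0) = 1 - ρ = 1 - 0.6371 = 0.3629
The server is idle 36.29% of the time.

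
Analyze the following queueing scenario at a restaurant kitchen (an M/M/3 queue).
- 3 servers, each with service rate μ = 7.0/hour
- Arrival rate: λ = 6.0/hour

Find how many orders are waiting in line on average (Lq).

Traffic intensity: ρ = λ/(cμ) = 6.0/(3×7.0) = 0.2857
Since ρ = 0.2857 < 1, system is stable.
Offered load a = λ/μ = cρ = 6.0/7.0 = 0.8571
P₀ = [ Σₙ₌₀^2 aⁿ/n! + a^3/(3!(1-ρ)) ]⁻¹
Σ = a^0/0! + a^1/1! + a^2/2! = 1.0000 + 0.85714 + 0.36735 = 2.2245
a^3/(3!(1-ρ)) = 0.6297/(6 × 0.7143) = 0.1469
P₀ = 1/(2.2245 + 0.1469) = 0.4217
Lq = P₀·a^3·ρ / (3!(1-ρ)²) = 0.4217 × 0.6297 × 0.2857 / (6 × 0.5102) = 0.02478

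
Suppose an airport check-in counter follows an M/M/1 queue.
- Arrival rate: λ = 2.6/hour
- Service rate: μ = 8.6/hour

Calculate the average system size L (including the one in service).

ρ = λ/μ = 2.6/8.6 = 0.3023
For M/M/1: L = λ/(μ-λ)
L = 2.6/(8.6-2.6) = 2.6/6.00
L = 0.4333 passengers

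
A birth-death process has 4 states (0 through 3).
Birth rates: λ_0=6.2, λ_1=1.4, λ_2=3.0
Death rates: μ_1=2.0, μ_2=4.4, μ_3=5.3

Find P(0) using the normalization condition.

Ratios P(n)/P(0) = (λ₀···λₙ₋₁)/(μ₁···μₙ):
P(1)/P(0) = (6.2)/(2.0) = 3.1000
P(2)/P(0) = (6.2×1.4)/(2.0×4.4) = 0.9864
P(3)/P(0) = (6.2×1.4×3.0)/(2.0×4.4×5.3) = 0.5583

Normalization: ∑ P(n) = 1
P(0) × (1.0000 + 3.1000 + 0.9864 + 0.5583) = 1
P(0) × 5.6447 = 1
P(0) = 1/5.6447 = 0.1772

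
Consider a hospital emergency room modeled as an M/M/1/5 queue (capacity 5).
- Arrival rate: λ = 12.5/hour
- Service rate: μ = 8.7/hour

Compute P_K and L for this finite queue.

ρ = λ/μ = 12.5/8.7 = 1.43678
P₀ = (1-ρ)/(1-ρ^(K+1)) = (1-1.43678)/(1-1.43678^6) = -0.4368/-7.7971 = 0.05602
P_K = P₀×ρ^K = 0.05602 × 1.43678^5 = 0.05602 × 6.1228 = 0.3430
Blocking probability P_5 = 0.3430 (34.30%)
L = ρ[1 - (K+1)ρ^K + Kρ^(K+1)] / [(1-ρ)(1-ρ^(K+1))]
L = 1.43678 × (1 - 6×6.1228 + 5×8.7971) / ((1 - 1.43678) × (1 - 8.7971)) = 3.4800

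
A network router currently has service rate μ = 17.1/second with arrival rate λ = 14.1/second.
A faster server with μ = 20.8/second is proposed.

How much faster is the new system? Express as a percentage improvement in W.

System 1: ρ₁ = 14.1/17.1 = 0.8246, W₁ = 1/(17.1-14.1) = 0.33333
System 2: ρ₂ = 14.1/20.8 = 0.6779, W₂ = 1/(20.8-14.1) = 0.14925
Improvement: (W₁-W₂)/W₁ = (0.33333-0.14925)/0.33333 = 55.22%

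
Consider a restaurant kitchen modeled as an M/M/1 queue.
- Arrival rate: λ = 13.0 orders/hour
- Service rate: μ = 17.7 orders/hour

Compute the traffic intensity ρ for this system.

Server utilization: ρ = λ/μ
ρ = 13.0/17.7 = 0.7345
The server is busy 73.45% of the time.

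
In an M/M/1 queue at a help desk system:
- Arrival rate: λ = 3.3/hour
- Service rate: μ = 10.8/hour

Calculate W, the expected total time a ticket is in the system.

First, compute utilization: ρ = λ/μ = 3.3/10.8 = 0.3056
For M/M/1: W = 1/(μ-λ)
W = 1/(10.8-3.3) = 1/7.50
W = 0.1333 hours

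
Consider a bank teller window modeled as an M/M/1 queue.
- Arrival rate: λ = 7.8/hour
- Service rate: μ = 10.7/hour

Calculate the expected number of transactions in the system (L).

ρ = λ/μ = 7.8/10.7 = 0.7290
For M/M/1: L = λ/(μ-λ)
L = 7.8/(10.7-7.8) = 7.8/2.90
L = 2.6897 transactions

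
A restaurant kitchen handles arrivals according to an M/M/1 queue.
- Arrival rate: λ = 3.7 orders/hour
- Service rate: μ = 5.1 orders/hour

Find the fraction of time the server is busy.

Server utilization: ρ = λ/μ
ρ = 3.7/5.1 = 0.7255
The server is busy 72.55% of the time.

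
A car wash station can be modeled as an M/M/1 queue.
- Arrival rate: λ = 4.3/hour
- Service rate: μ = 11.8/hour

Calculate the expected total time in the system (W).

First, compute utilization: ρ = λ/μ = 4.3/11.8 = 0.3644
For M/M/1: W = 1/(μ-λ)
W = 1/(11.8-4.3) = 1/7.50
W = 0.1333 hours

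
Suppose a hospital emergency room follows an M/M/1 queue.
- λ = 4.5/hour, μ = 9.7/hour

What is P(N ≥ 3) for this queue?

ρ = λ/μ = 4.5/9.7 = 0.463918
P(N ≥ n) = ρⁿ
P(N ≥ 3) = 0.463918^3
P(N ≥ 3) = 0.09984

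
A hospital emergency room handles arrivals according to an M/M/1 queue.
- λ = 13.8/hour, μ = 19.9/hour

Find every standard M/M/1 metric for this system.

Step 1: ρ = λ/μ = 13.8/19.9 = 0.6935
Step 2: L = λ/(μ-λ) = 13.8/6.10 = 2.2623
Step 3: Lq = λ²/(μ(μ-λ)) = 190.44/(19.9×6.10) = 1.5688
Step 4: W = 1/(μ-λ) = 1/6.10 = 0.163934
Step 5: Wq = λ/(μ(μ-λ)) = 13.8/(19.9×6.10) = 0.1137
Step 6: P(0) = 1-ρ = 0.3065
Verify: L = λW = 13.8×0.163934 = 2.2623 ✔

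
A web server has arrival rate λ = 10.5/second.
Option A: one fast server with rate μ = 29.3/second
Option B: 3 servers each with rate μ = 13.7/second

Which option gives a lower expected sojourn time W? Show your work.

Option A: single server μ = 29.3 (M/M/1)
  ρ_A = 10.5/29.3 = 0.3584
  W_A = 1/(μ-λ) = 1/(29.3-10.5) = 1/18.80 = 0.05319

Option B: 3 servers μ = 13.7 (M/M/3)
  ρ_B = λ/(cμ) = 10.5/(3×13.7) = 0.2555
  Offered load a = λ/μ = cρ = 10.5/13.7 = 0.7664
  P₀ = [ Σₙ₌₀^2 aⁿ/n! + a^3/(3!(1-ρ)) ]⁻¹
  Σ = a^0/0! + a^1/1! + a^2/2! = 1.0000 + 0.7664 + 0.2937 = 2.0601
  a^3/(3!(1-ρ)) = 0.4502/(6 × 0.7445) = 0.1008
  P₀ = 1/(2.0601 + 0.1008) = 0.4628
  Lq = P₀·a^3·ρ / (3!(1-ρ)²) = 0.46277 × 0.45020 × 0.25547 / (6 × 0.55432) = 0.01600
  Wq_B = Lq/λ = 0.016003/10.5 = 0.0015241
  W_B = Wq_B + 1/μ = 0.0015241 + 0.072993 = 0.07452

Since W_A = 0.05319 < W_B = 0.07452, Option A (single fast server) has the shorter time in system.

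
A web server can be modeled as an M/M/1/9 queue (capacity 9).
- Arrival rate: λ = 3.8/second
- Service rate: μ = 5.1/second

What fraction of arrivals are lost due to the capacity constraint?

ρ = λ/μ = 3.8/5.1 = 0.7451
P₀ = (1-ρ)/(1-ρ^(K+1)) = (1-0.7451)/(1-0.7451^10) = 0.2549/0.9473 = 0.2691
P_K = P₀×ρ^K = 0.2691 × 0.7451^9 = 0.2691 × 0.07078 = 0.01905
Blocking probability = 1.90%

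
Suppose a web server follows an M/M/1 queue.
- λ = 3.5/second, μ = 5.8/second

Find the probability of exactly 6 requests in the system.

ρ = λ/μ = 3.5/5.8 = 0.60345
P(n) = (1-ρ)ρⁿ
P(6) = (1-0.60345) × 0.60345^6
P(6) = 0.3965 × 0.04829
P(6) = 0.01915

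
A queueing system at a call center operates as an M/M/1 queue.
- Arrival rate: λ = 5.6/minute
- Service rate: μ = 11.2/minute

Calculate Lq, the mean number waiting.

ρ = λ/μ = 5.6/11.2 = 0.5000
For M/M/1: Lq = λ²/(μ(μ-λ))
Lq = 31.36/(11.2 × 5.60)
Lq = 0.5000 calls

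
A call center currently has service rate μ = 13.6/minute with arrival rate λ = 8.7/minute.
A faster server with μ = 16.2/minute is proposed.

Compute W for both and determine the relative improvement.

System 1: ρ₁ = 8.7/13.6 = 0.6397, W₁ = 1/(13.6-8.7) = 0.20408
System 2: ρ₂ = 8.7/16.2 = 0.5370, W₂ = 1/(16.2-8.7) = 0.13333
Improvement: (W₁-W₂)/W₁ = (0.20408-0.13333)/0.20408 = 34.67%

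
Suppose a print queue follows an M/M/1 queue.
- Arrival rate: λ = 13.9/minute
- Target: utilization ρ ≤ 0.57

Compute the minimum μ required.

ρ = λ/μ, so μ = λ/ρ
μ ≥ 13.9/0.57 = 24.3860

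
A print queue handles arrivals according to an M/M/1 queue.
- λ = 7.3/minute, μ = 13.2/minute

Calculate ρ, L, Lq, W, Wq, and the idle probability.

Step 1: ρ = λ/μ = 7.3/13.2 = 0.5530
Step 2: L = λ/(μ-λ) = 7.3/5.90 = 1.2373
Step 3: Lq = λ²/(μ(μ-λ)) = 53.29/(13.2×5.90) = 0.6843
Step 4: W = 1/(μ-λ) = 1/5.90 = 0.1695
Step 5: Wq = λ/(μ(μ-λ)) = 7.3/(13.2×5.90) = 0.09373
Step 6: P(0) = 1-ρ = 0.4470
Verify: L = λW = 7.3×0.1695 = 1.2373 ✔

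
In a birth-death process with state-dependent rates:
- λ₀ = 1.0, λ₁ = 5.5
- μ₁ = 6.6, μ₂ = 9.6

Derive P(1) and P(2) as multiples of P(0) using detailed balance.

Balance equations:
State 0: λ₀P₀ = μ₁P₁ → P₁ = (λ₀/μ₁)P₀ = (1.0/6.6)P₀ = 0.1515P₀
State 1: P₂ = (λ₀λ₁)/(μ₁μ₂)P₀ = (1.0×5.5)/(6.6×9.6)P₀ = 0.08681P₀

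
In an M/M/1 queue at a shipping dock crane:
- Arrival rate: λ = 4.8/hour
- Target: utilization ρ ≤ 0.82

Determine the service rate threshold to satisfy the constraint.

ρ = λ/μ, so μ = λ/ρ
μ ≥ 4.8/0.82 = 5.8537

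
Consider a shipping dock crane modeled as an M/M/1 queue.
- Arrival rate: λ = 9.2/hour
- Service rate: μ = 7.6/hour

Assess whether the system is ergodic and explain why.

Stability requires ρ = λ/(cμ) < 1
ρ = 9.2/(1 × 7.6) = 9.2/7.60 = 1.2105
Since 1.2105 ≥ 1, the system is UNSTABLE.
Queue grows without bound. Need μ > λ = 9.2.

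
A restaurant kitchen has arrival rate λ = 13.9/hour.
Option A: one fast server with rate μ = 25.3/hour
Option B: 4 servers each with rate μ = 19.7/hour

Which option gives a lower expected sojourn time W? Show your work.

Option A: single server μ = 25.3 (M/M/1)
  ρ_A = 13.9/25.3 = 0.5494
  W_A = 1/(μ-λ) = 1/(25.3-13.9) = 1/11.40 = 0.08772

Option B: 4 servers μ = 19.7 (M/M/4)
  ρ_B = λ/(cμ) = 13.9/(4×19.7) = 0.1764
  Offered load a = λ/μ = cρ = 13.9/19.7 = 0.7056
  P₀ = [ Σₙ₌₀^3 aⁿ/n! + a^4/(4!(1-ρ)) ]⁻¹
  Σ = a^0/0! + a^1/1! + a^2/2! + a^3/3! = 1.0000 + 0.7056 + 0.2489 + 0.05855 = 2.0131
  a^4/(4!(1-ρ)) = 0.2479/(24 × 0.8236) = 0.01254
  P₀ = 1/(2.0131 + 0.01254) = 0.4937
  Lq = P₀·a^4·ρ / (4!(1-ρ)²) = 0.4937 × 0.2479 × 0.1764 / (24 × 0.6783) = 0.001326
  Wq_B = Lq/λ = 0.0013258/13.9 = 0.00009538
  W_B = Wq_B + 1/μ = 0.00009538 + 0.05076 = 0.05086

Since W_B = 0.05086 < W_A = 0.08772, Option B (multiple servers) has the shorter time in system.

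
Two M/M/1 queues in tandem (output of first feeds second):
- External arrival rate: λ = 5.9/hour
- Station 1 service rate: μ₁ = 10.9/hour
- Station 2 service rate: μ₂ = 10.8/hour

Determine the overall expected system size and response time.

By Jackson's theorem, each station behaves as independent M/M/1.
Station 1: ρ₁ = 5.9/10.9 = 0.5413, L₁ = ρ₁/(1-ρ₁) = λ/(μ₁-λ) = 5.9/5.00 = 1.1800
Station 2: ρ₂ = 5.9/10.8 = 0.5463, L₂ = ρ₂/(1-ρ₂) = λ/(μ₂-λ) = 5.9/4.90 = 1.2041
Total: L = L₁ + L₂ = 1.1800 + 1.2041 = 2.3841
W = L/λ = 2.3841/5.9 = 0.4041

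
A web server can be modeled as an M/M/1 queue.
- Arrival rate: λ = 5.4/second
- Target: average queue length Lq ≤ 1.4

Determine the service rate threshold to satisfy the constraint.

For M/M/1: Lq = λ²/(μ(μ-λ))
Need Lq ≤ 1.4, i.e. μ(μ-λ) ≥ λ²/1.4
μ² - 5.4μ - 29.16/1.4 ≥ 0  →  μ² - 5.4μ - 20.82857 ≥ 0
Quadratic formula (positive root): μ = [λ + √(λ² + 4×20.82857)]/2
Discriminant: 29.16 + 4×20.82857 = 112.4743, √112.4743 = 10.6054
μ ≥ (5.4 + 10.6054)/2 = 8.0027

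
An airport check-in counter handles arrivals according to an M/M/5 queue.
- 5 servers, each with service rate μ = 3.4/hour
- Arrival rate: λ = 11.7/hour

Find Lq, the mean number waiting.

Traffic intensity: ρ = λ/(cμ) = 11.7/(5×3.4) = 0.6882
Since ρ = 0.6882 < 1, system is stable.
Offered load a = λ/μ = cρ = 11.7/3.4 = 3.4412
P₀ = [ Σₙ₌₀^4 aⁿ/n! + a^5/(5!(1-ρ)) ]⁻¹
Σ = a^0/0! + a^1/1! + a^2/2! + a^3/3! + a^4/4! = 1.0000 + 3.4412 + 5.9208 + 6.7916 + 5.8427 = 22.9963
a^5/(5!(1-ρ)) = 482.5416/(120 × 0.311765) = 12.8981
P₀ = 1/(22.9963 + 12.8981) = 0.02786
Lq = P₀·a^5·ρ / (5!(1-ρ)²) = 0.02786 × 482.5416 × 0.6882 / (120 × 0.09720) = 0.7932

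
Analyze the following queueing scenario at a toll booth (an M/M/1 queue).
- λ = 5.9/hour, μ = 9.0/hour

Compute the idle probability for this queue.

ρ = λ/μ = 5.9/9.0 = 0.6556
P(0) = 1 - ρ = 1 - 0.6556 = 0.3444
The server is idle 34.44% of the time.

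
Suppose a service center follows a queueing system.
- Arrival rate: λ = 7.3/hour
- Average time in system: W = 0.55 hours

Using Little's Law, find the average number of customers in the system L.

Little's Law: L = λW
L = 7.3 × 0.55 = 4.0150 customers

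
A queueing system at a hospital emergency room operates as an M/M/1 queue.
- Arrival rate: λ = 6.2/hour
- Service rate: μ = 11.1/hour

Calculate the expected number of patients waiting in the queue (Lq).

ρ = λ/μ = 6.2/11.1 = 0.5586
For M/M/1: Lq = λ²/(μ(μ-λ))
Lq = 38.44/(11.1 × 4.90)
Lq = 0.7067 patients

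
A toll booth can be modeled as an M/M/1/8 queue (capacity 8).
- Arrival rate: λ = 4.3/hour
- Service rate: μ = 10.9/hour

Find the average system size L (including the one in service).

ρ = λ/μ = 4.3/10.9 = 0.3945
P₀ = (1-ρ)/(1-ρ^(K+1)) = (1-0.3945)/(1-0.3945^9) = 0.6055/0.9998 = 0.6056
P_K = P₀×ρ^K = 0.60564 × 0.3945^8 = 0.60564 × 0.00058665 = 0.0003553
L = ρ[1 - (K+1)ρ^K + Kρ^(K+1)] / [(1-ρ)(1-ρ^(K+1))]
L = 0.3945 × (1 - 9×0.0005866 + 8×0.0002314) / ((1 - 0.3945) × (1 - 0.0002314)) = 0.6494 vehicles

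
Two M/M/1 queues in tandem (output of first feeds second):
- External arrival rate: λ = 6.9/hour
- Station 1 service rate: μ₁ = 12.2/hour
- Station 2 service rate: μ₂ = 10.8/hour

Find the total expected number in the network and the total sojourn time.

By Jackson's theorem, each station behaves as independent M/M/1.
Station 1: ρ₁ = 6.9/12.2 = 0.5656, L₁ = ρ₁/(1-ρ₁) = λ/(μ₁-λ) = 6.9/5.30 = 1.3019
Station 2: ρ₂ = 6.9/10.8 = 0.6389, L₂ = ρ₂/(1-ρ₂) = λ/(μ₂-λ) = 6.9/3.90 = 1.7692
Total: L = L₁ + L₂ = 1.3019 + 1.7692 = 3.0711
W = L/λ = 3.0711/6.9 = 0.4451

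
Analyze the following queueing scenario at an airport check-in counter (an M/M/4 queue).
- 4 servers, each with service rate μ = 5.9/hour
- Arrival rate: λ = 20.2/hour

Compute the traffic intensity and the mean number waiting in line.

Traffic intensity: ρ = λ/(cμ) = 20.2/(4×5.9) = 0.8559
Since ρ = 0.8559 < 1, system is stable.
Offered load a = λ/μ = cρ = 20.2/5.9 = 3.4237
P₀ = [ Σₙ₌₀^3 aⁿ/n! + a^4/(4!(1-ρ)) ]⁻¹
Σ = a^0/0! + a^1/1! + a^2/2! + a^3/3! = 1.0000 + 3.4237 + 5.8610 + 6.6888 = 16.9735
a^4/(4!(1-ρ)) = 137.4034/(24 × 0.144068) = 39.7392
P₀ = 1/(16.9735 + 39.7392) = 0.01763
Lq = P₀·a^4·ρ / (4!(1-ρ)²) = 0.017633 × 137.4034 × 0.85593 / (24 × 0.020756) = 4.1630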